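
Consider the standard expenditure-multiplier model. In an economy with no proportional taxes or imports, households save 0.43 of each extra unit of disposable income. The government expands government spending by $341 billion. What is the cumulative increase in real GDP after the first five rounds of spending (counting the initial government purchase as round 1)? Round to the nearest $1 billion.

MPC = 1 − MPS = 1 − 0.43 = 0.57.
Round 1 adds ΔG = $341 billion; each later round is MPC = 0.57 times the previous.
After 5 rounds: 341 + 194.37 + 110.7909 + 63.150813 + 35.99596341 = ΔG·(1 − c^5)/(1 − c) = 341 × (1 − 0.0601692057)/0.43 ≈ $745 billion.

$745 billion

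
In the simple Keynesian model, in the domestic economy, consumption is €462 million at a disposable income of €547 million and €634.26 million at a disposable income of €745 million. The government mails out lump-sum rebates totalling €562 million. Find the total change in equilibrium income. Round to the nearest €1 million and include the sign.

+€3,761 million

MPC = ΔC/ΔYd = (634.26 − 462)/(745 − 547) = 172.26/198 = 0.87.
A lump-sum tax change of −€562 million shifts disposable income by +€562 million; first-round consumption changes by −c × ΔT = −0.87 × (−€562 million) = +€488.94 million.
Expenditure multiplier = 1/(1 − MPC) = 1/(1 − 0.87) = 1/0.13 ≈ 7.692.
The tax multiplier is −c × k ≈ −6.692, so ΔY = k × (−c·ΔT) = (+€488.94 million) / 0.13 ≈ +€3,761 million.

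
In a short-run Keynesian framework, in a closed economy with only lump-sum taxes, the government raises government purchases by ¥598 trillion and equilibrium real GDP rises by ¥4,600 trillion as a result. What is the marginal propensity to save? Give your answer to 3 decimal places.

0.130

Implied spending multiplier k = ΔY/ΔG = 4,600/598 ≈ 7.6923.
Since k = 1/(1 − MPC), MPC = 1 − 1/k = 1 − ΔG/ΔY = 1 − 598/4,600 = 0.870.
MPS = 1 − MPC = 0.130.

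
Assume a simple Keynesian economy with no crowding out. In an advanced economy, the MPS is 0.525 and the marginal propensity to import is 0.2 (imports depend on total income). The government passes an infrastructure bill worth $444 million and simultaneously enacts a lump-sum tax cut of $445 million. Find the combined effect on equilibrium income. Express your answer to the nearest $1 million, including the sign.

+$904 million

MPC = 1 − MPS = 1 − 0.525 = 0.475.
Expenditure multiplier = 1/(1 − c + m) = 1/(1 − 0.475 + 0.2) = 1/0.725 ≈ 1.379.
ΔG contributes k·ΔG = (+$444 million) / 0.725 ≈ +$612.4 million.
ΔT of −$445 million changes first-round spending by −c·ΔT = +$211.375 million, contributing k·(−c·ΔT) = (+$211.375 million) / 0.725 ≈ +$291.6 million.
Net ΔY = k(ΔG − c·ΔT) = (+$655.375 million) / 0.725 ≈ +$904 million.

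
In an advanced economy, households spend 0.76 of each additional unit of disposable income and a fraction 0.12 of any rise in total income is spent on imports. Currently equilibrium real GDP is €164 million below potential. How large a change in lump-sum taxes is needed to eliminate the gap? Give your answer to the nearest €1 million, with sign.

−€78 million

Spending multiplier = 1/(1 − c + m) = 1/(1 − 0.76 + 0.12) = 1/0.36 ≈ 2.778.
Tax multiplier = −c·k = −0.76/0.36 ≈ −2.111. Need ΔY = +€164 million, so ΔT = ΔY/(−c·k) = −(+€164 million) × 0.36 / 0.76 ≈ −€78 million.
The government should cut lump-sum taxes by €78 million.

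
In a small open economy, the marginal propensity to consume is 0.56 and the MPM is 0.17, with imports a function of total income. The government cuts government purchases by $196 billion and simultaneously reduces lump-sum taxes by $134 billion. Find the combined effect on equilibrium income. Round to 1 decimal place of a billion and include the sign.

Expenditure multiplier = 1/(1 − c + m) = 1/(1 − 0.56 + 0.17) = 1/0.61 ≈ 1.639.
ΔG contributes k·ΔG = (−$196 billion) / 0.61 ≈ −$321.3 billion.
ΔT of −$134 billion changes first-round spending by −c·ΔT = +$75.04 billion, contributing k·(−c·ΔT) = (+$75.04 billion) / 0.61 ≈ +$123 billion.
Net ΔY = k(ΔG − c·ΔT) = (−$120.96 billion) / 0.61 ≈ −$198.3 billion.

−$198.3 billion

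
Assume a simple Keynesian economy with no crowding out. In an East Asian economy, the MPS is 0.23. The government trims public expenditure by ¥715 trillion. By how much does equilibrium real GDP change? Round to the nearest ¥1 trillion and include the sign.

MPC = 1 − MPS = 1 − 0.23 = 0.77.
Expenditure multiplier = 1/(1 − MPC) = 1/(1 − 0.77) = 1/0.23 ≈ 4.348.
ΔY = k × ΔG = (−¥715 trillion) / 0.23 ≈ −¥3,109 trillion.

−¥3,109 trillion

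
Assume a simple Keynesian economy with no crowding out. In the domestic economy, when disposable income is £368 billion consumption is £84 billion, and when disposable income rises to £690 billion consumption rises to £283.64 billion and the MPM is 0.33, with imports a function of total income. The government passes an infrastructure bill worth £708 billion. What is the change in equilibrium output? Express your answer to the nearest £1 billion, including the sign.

+£997 billion

MPC = ΔC/ΔYd = (283.64 − 84)/(690 − 368) = 199.64/322 = 0.62.
Government-spending multiplier = 1/(1 − c + m) = 1/(1 − 0.62 + 0.33) = 1/0.71 ≈ 1.408.
ΔY = k × ΔG = (+£708 billion) / 0.71 ≈ +£997 billion.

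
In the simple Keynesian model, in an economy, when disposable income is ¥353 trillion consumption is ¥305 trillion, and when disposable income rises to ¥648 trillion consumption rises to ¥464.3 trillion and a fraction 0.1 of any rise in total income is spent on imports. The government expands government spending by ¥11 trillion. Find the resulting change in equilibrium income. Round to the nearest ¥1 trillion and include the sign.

+¥20 trillion

MPC = ΔC/ΔYd = (464.3 − 305)/(648 − 353) = 159.3/295 = 0.54.
Expenditure multiplier = 1/(1 − c + m) = 1/(1 − 0.54 + 0.1) = 1/0.56 ≈ 1.786.
ΔY = k × ΔG = (+¥11 trillion) / 0.56 ≈ +¥20 trillion.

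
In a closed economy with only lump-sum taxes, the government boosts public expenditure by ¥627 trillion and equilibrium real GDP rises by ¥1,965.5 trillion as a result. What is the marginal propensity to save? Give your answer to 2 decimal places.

Implied spending multiplier k = ΔY/ΔG = 1,965.5/627 ≈ 3.1348.
Since k = 1/(1 − MPC), MPC = 1 − 1/k = 1 − ΔG/ΔY = 1 − 627/1,965.5 ≈ 0.68.
MPS = 1 − MPC = 0.32.

0.32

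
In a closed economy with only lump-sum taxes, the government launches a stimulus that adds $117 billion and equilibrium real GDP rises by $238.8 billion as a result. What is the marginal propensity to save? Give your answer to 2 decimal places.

Implied spending multiplier k = ΔY/ΔG = 238.8/117 ≈ 2.041.
Since k = 1/(1 − MPC), MPC = 1 − 1/k = 1 − ΔG/ΔY = 1 − 117/238.8 ≈ 0.51.
MPS = 1 − MPC = 0.49.

0.49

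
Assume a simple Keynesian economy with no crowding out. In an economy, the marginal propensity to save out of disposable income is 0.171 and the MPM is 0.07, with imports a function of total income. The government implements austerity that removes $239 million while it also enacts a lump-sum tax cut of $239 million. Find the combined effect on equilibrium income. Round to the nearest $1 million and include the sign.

MPC = 1 − MPS = 1 − 0.171 = 0.829.
Expenditure multiplier = 1/(1 − c + m) = 1/(1 − 0.829 + 0.07) = 1/0.241 ≈ 4.149.
ΔG contributes k·ΔG = (−$239 million) / 0.241 ≈ −$991.7 million.
ΔT of −$239 million changes first-round spending by −c·ΔT = +$198.131 million, contributing k·(−c·ΔT) = (+$198.131 million) / 0.241 ≈ +$822.1 million.
Net ΔY = k(ΔG − c·ΔT) = (−$40.869 million) / 0.241 ≈ −$170 million.

−$170 million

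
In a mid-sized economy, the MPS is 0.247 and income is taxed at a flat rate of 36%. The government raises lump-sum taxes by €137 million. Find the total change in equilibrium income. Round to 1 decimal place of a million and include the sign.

−€199.1 million

MPC = 1 − MPS = 1 − 0.247 = 0.753.
A lump-sum tax change of +€137 million shifts disposable income by −€137 million; first-round consumption changes by −c × ΔT = −0.753 × (+€137 million) = −€103.161 million.
Expenditure multiplier = 1/(1 − c(1−t)) = 1/(1 − 0.753×0.64) = 1/0.51808 ≈ 1.93.
The tax multiplier is −c × k ≈ −1.453, so ΔY = k × (−c·ΔT) = (−€103.161 million) / 0.51808 ≈ −€199.1 million.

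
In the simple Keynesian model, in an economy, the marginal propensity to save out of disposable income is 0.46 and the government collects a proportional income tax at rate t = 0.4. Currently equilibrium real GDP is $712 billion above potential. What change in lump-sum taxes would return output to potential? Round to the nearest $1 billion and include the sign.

+$891 billion

MPC = 1 − MPS = 1 − 0.46 = 0.54.
Spending multiplier = 1/(1 − c(1−t)) = 1/(1 − 0.54×0.6) = 1/0.676 ≈ 1.479.
Tax multiplier = −c·k = −0.54/0.676 ≈ −0.799. Need ΔY = −$712 billion, so ΔT = ΔY/(−c·k) = −(−$712 billion) × 0.676 / 0.54 ≈ +$891 billion.
The government should raise lump-sum taxes by $891 billion.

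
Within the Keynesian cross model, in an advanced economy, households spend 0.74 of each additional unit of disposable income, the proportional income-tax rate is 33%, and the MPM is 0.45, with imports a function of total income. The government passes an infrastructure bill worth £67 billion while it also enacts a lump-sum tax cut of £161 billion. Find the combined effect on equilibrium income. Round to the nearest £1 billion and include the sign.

+£195 billion

Expenditure multiplier = 1/(1 − c(1−t) + m) = 1/(1 − 0.74×0.67 + 0.45) = 1/0.9542 ≈ 1.048.
ΔG contributes k·ΔG = (+£67 billion) / 0.9542 ≈ +£70.2 billion.
ΔT of −£161 billion changes first-round spending by −c·ΔT = +£119.14 billion, contributing k·(−c·ΔT) = (+£119.14 billion) / 0.9542 ≈ +£124.9 billion.
Net ΔY = k(ΔG − c·ΔT) = (+£186.14 billion) / 0.9542 ≈ +£195 billion.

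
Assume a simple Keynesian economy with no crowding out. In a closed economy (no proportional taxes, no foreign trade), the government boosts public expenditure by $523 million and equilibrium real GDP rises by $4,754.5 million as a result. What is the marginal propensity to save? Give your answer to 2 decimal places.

Implied spending multiplier k = ΔY/ΔG = 4,754.5/523 ≈ 9.0908.
Since k = 1/(1 − MPC), MPC = 1 − 1/k = 1 − ΔG/ΔY = 1 − 523/4,754.5 ≈ 0.89.
MPS = 1 − MPC = 0.11.

0.11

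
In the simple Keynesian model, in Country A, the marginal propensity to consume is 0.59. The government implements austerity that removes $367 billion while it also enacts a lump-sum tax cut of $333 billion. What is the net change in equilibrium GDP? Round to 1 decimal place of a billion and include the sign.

Expenditure multiplier = 1/(1 − MPC) = 1/(1 − 0.59) = 1/0.41 ≈ 2.439.
ΔG contributes k·ΔG = (−$367 billion) / 0.41 ≈ −$895.1 billion.
ΔT of −$333 billion changes first-round spending by −c·ΔT = +$196.47 billion, contributing k·(−c·ΔT) = (+$196.47 billion) / 0.41 ≈ +$479.2 billion.
Net ΔY = k(ΔG − c·ΔT) = (−$170.53 billion) / 0.41 ≈ −$415.9 billion.

−$415.9 billion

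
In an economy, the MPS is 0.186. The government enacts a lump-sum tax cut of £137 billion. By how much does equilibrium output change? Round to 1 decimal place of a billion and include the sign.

+£599.6 billion

MPC = 1 − MPS = 1 − 0.186 = 0.814.
A lump-sum tax change of −£137 billion shifts disposable income by +£137 billion; first-round consumption changes by −c × ΔT = −0.814 × (−£137 billion) = +£111.518 billion.
Expenditure multiplier = 1/(1 − MPC) = 1/(1 − 0.814) = 1/0.186 ≈ 5.376.
The tax multiplier is −c × k ≈ −4.376, so ΔY = k × (−c·ΔT) = (+£111.518 billion) / 0.186 ≈ +£599.6 billion.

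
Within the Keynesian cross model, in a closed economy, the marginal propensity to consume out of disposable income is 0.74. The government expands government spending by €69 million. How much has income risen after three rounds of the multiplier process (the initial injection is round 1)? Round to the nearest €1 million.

Round 1 adds ΔG = €69 million; each later round is MPC = 0.74 times the previous.
After 3 rounds: 69 + 51.06 + 37.7844 = ΔG·(1 − c^3)/(1 − c) = 69 × (1 − 0.405224)/0.26 ≈ €158 million.

€158 million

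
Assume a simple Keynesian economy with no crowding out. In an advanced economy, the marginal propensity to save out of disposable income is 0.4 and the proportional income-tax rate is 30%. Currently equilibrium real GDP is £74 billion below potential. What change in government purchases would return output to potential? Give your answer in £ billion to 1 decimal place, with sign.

MPC = 1 − MPS = 1 − 0.4 = 0.6.
Spending multiplier = 1/(1 − c(1−t)) = 1/(1 − 0.6×0.7) = 1/0.58 ≈ 1.724.
Need ΔY = +£74 billion, so ΔG = ΔY/k = (+£74 billion) × 0.58 ≈ +£42.9 billion.
The government should increase government purchases by £42.9 billion.

+£42.9 billion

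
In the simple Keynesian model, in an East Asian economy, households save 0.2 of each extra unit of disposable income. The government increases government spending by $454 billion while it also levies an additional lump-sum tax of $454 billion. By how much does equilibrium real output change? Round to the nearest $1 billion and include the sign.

+$454 billion

MPC = 1 − MPS = 1 − 0.2 = 0.8.
Expenditure multiplier = 1/(1 − MPC) = 1/(1 − 0.8) = 1/0.2 = 5.
ΔG contributes k·ΔG = (+$454 billion) / 0.2 = +$2,270 billion.
ΔT of +$454 billion changes first-round spending by −c·ΔT = −$363.2 billion, contributing k·(−c·ΔT) = (−$363.2 billion) / 0.2 = −$1,816 billion.
With ΔG = ΔT and no other leakages, the balanced-budget multiplier is 1, so ΔY = ΔG = +$454 billion.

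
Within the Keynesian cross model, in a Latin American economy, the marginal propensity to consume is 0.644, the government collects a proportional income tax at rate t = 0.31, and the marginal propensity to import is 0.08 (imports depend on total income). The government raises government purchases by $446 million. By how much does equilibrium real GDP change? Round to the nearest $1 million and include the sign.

+$702 million

Government-spending multiplier = 1/(1 − c(1−t) + m) = 1/(1 − 0.644×0.69 + 0.08) = 1/0.63564 ≈ 1.573.
ΔY = k × ΔG = (+$446 million) / 0.63564 ≈ +$702 million.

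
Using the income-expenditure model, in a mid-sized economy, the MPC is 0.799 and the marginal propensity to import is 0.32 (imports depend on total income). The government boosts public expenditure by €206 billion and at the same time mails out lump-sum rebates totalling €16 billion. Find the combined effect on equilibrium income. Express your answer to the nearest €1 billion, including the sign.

Expenditure multiplier = 1/(1 − c + m) = 1/(1 − 0.799 + 0.32) = 1/0.521 ≈ 1.919.
ΔG contributes k·ΔG = (+€206 billion) / 0.521 ≈ +€395.4 billion.
ΔT of −€16 billion changes first-round spending by −c·ΔT = +€12.784 billion, contributing k·(−c·ΔT) = (+€12.784 billion) / 0.521 ≈ +€24.5 billion.
Net ΔY = k(ΔG − c·ΔT) = (+€218.784 billion) / 0.521 ≈ +€420 billion.

+€420 billion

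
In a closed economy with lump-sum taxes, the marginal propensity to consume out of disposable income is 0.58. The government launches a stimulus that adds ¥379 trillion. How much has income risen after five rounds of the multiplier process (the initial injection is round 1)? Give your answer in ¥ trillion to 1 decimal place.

Round 1 adds ΔG = ¥379 trillion; each later round is MPC = 0.58 times the previous.
After 5 rounds: 379 + 219.82 + 127.4956 + 73.947448 + 42.88951984 = ΔG·(1 − c^5)/(1 − c) = 379 × (1 − 0.0656356768)/0.42 ≈ ¥843.2 trillion.

¥843.2 trillion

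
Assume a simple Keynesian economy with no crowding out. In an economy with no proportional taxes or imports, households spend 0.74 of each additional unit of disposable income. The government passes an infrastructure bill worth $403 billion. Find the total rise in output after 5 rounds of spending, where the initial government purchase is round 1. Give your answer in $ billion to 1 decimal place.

$1,206.1 billion

Round 1 adds ΔG = $403 billion; each later round is MPC = 0.74 times the previous.
After 5 rounds: 403 + 298.22 + 220.6828 + 163.305272 + 120.84590128 = ΔG·(1 − c^5)/(1 − c) = 403 × (1 − 0.2219006624)/0.26 ≈ $1,206.1 billion.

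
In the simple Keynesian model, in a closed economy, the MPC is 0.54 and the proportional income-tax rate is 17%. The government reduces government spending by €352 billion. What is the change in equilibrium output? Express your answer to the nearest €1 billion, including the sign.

−€638 billion

Spending multiplier = 1/(1 − c(1−t)) = 1/(1 − 0.54×0.83) = 1/0.5518 ≈ 1.812.
ΔY = k × ΔG = (−€352 billion) / 0.5518 ≈ −€638 billion.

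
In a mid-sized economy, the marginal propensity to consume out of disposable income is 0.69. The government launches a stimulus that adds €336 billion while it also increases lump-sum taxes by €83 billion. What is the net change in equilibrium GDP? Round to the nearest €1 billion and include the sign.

Expenditure multiplier = 1/(1 − MPC) = 1/(1 − 0.69) = 1/0.31 ≈ 3.226.
ΔG contributes k·ΔG = (+€336 billion) / 0.31 ≈ +€1,083.9 billion.
ΔT of +€83 billion changes first-round spending by −c·ΔT = −€57.27 billion, contributing k·(−c·ΔT) = (−€57.27 billion) / 0.31 ≈ −€184.7 billion.
Net ΔY = k(ΔG − c·ΔT) = (+€278.73 billion) / 0.31 ≈ +€899 billion.

+€899 billion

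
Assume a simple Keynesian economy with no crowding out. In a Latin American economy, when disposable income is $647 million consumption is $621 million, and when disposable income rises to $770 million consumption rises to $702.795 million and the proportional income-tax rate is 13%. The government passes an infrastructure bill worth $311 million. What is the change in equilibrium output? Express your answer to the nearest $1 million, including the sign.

MPC = ΔC/ΔYd = (702.795 − 621)/(770 − 647) = 81.795/123 = 0.665.
Expenditure multiplier = 1/(1 − c(1−t)) = 1/(1 − 0.665×0.87) = 1/0.42145 ≈ 2.373.
ΔY = k × ΔG = (+$311 million) / 0.42145 ≈ +$738 million.

+$738 million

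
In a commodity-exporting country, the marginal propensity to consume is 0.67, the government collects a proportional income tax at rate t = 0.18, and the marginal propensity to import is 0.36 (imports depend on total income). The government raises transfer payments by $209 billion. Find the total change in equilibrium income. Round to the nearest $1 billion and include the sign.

The transfer change shifts disposable income by +$209 billion, so first-round consumption changes by c·ΔTR = 0.67 × (+$209 billion) = +$140.03 billion.
Expenditure multiplier = 1/(1 − c(1−t) + m) = 1/(1 − 0.67×0.82 + 0.36) = 1/0.8106 ≈ 1.234.
The transfer multiplier is c × k ≈ 0.827, so ΔY = k × (c·ΔTR) = (+$140.03 billion) / 0.8106 ≈ +$173 billion.

+$173 billion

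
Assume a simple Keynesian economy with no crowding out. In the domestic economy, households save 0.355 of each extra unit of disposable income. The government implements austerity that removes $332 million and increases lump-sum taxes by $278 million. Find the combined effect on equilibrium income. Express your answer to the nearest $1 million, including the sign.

MPC = 1 − MPS = 1 − 0.355 = 0.645.
Expenditure multiplier = 1/(1 − MPC) = 1/(1 − 0.645) = 1/0.355 ≈ 2.817.
ΔG contributes k·ΔG = (−$332 million) / 0.355 ≈ −$935.2 million.
ΔT of +$278 million changes first-round spending by −c·ΔT = −$179.31 million, contributing k·(−c·ΔT) = (−$179.31 million) / 0.355 ≈ −$505.1 million.
Net ΔY = k(ΔG − c·ΔT) = (−$511.31 million) / 0.355 ≈ −$1,440 million.

−$1,440 million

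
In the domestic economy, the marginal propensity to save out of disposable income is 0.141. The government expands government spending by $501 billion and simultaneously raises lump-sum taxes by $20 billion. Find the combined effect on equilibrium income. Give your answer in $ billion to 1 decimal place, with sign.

+$3,431.3 billion

MPC = 1 − MPS = 1 − 0.141 = 0.859.
Expenditure multiplier = 1/(1 − MPC) = 1/(1 − 0.859) = 1/0.141 ≈ 7.092.
ΔG contributes k·ΔG = (+$501 billion) / 0.141 ≈ +$3,553.2 billion.
ΔT of +$20 billion changes first-round spending by −c·ΔT = −$17.18 billion, contributing k·(−c·ΔT) = (−$17.18 billion) / 0.141 ≈ −$121.8 billion.
Net ΔY = k(ΔG − c·ΔT) = (+$483.82 billion) / 0.141 ≈ +$3,431.3 billion.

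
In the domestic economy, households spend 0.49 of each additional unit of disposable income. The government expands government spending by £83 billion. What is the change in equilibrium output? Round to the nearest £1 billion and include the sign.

Government-spending multiplier = 1/(1 − MPC) = 1/(1 − 0.49) = 1/0.51 ≈ 1.961.
ΔY = k × ΔG = (+£83 billion) / 0.51 ≈ +£163 billion.

+£163 billion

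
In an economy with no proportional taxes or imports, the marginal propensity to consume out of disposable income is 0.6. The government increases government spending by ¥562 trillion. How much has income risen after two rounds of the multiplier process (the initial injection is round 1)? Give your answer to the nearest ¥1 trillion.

¥899 trillion

Round 1 adds ΔG = ¥562 trillion; each later round is MPC = 0.6 times the previous.
After 2 rounds: 562 + 337.2 = ΔG·(1 − c^2)/(1 − c) = 562 × (1 − 0.36)/0.4 ≈ ¥899 trillion.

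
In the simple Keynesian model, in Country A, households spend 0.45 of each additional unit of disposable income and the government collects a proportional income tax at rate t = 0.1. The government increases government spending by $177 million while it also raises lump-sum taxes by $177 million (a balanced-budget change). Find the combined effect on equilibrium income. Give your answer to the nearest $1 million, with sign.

Expenditure multiplier = 1/(1 − c(1−t)) = 1/(1 − 0.45×0.9) = 1/0.595 ≈ 1.681.
ΔG contributes k·ΔG = (+$177 million) / 0.595 ≈ +$297.5 million.
ΔT of +$177 million changes first-round spending by −c·ΔT = −$79.65 million, contributing k·(−c·ΔT) = (−$79.65 million) / 0.595 ≈ −$133.9 million.
Net ΔY = k(ΔG − c·ΔT) = (+$97.35 million) / 0.595 ≈ +$164 million.

+$164 million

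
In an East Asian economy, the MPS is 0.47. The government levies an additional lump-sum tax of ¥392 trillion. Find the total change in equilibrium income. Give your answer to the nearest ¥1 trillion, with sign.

MPC = 1 − MPS = 1 − 0.47 = 0.53.
A lump-sum tax change of +¥392 trillion shifts disposable income by −¥392 trillion; first-round consumption changes by −c × ΔT = −0.53 × (+¥392 trillion) = −¥207.76 trillion.
Expenditure multiplier = 1/(1 − MPC) = 1/(1 − 0.53) = 1/0.47 ≈ 2.128.
The tax multiplier is −c × k ≈ −1.128, so ΔY = k × (−c·ΔT) = (−¥207.76 trillion) / 0.47 ≈ −¥442 trillion.

−¥442 trillion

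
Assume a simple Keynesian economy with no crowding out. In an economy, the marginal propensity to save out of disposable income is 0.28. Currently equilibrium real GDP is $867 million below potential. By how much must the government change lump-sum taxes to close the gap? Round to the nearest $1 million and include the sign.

−$337 million

MPC = 1 − MPS = 1 − 0.28 = 0.72.
Spending multiplier = 1/(1 − MPC) = 1/(1 − 0.72) = 1/0.28 ≈ 3.571.
Tax multiplier = −c·k = −0.72/0.28 ≈ −2.571. Need ΔY = +$867 million, so ΔT = ΔY/(−c·k) = −(+$867 million) × 0.28 / 0.72 ≈ −$337 million.
The government should cut lump-sum taxes by $337 million.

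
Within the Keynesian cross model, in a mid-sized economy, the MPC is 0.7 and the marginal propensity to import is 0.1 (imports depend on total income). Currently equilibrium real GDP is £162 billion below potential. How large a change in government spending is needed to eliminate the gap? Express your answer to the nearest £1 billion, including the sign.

+£65 billion

Spending multiplier = 1/(1 − c + m) = 1/(1 − 0.7 + 0.1) = 1/0.4 = 2.5.
Need ΔY = +£162 billion, so ΔG = ΔY/k = (+£162 billion) × 0.4 ≈ +£65 billion.
The government should increase government spending by £65 billion.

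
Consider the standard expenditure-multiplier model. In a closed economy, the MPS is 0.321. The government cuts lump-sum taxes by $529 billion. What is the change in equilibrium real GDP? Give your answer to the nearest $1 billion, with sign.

+$1,119 billion

MPC = 1 − MPS = 1 − 0.321 = 0.679.
A lump-sum tax change of −$529 billion shifts disposable income by +$529 billion; first-round consumption changes by −c × ΔT = −0.679 × (−$529 billion) = +$359.191 billion.
Expenditure multiplier = 1/(1 − MPC) = 1/(1 − 0.679) = 1/0.321 ≈ 3.115.
The tax multiplier is −c × k ≈ −2.115, so ΔY = k × (−c·ΔT) = (+$359.191 billion) / 0.321 ≈ +$1,119 billion.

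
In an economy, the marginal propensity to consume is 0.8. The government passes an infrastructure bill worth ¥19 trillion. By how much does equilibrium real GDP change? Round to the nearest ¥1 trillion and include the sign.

Expenditure multiplier = 1/(1 − MPC) = 1/(1 − 0.8) = 1/0.2 = 5.
ΔY = k × ΔG = (+¥19 trillion) / 0.2 = +¥95 trillion.

+¥95 trillion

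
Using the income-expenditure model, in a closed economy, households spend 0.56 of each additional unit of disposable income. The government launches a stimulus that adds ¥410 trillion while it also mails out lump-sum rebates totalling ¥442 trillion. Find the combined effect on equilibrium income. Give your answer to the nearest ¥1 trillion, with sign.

Expenditure multiplier = 1/(1 − MPC) = 1/(1 − 0.56) = 1/0.44 ≈ 2.273.
ΔG contributes k·ΔG = (+¥410 trillion) / 0.44 ≈ +¥931.8 trillion.
ΔT of −¥442 trillion changes first-round spending by −c·ΔT = +¥247.52 trillion, contributing k·(−c·ΔT) = (+¥247.52 trillion) / 0.44 ≈ +¥562.5 trillion.
Net ΔY = k(ΔG − c·ΔT) = (+¥657.52 trillion) / 0.44 ≈ +¥1,494 trillion.

+¥1,494 trillion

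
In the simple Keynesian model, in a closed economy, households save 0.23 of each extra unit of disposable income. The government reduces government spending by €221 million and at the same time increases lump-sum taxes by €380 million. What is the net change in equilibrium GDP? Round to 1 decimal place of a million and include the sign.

−€2,233.0 million

MPC = 1 − MPS = 1 − 0.23 = 0.77.
Expenditure multiplier = 1/(1 − MPC) = 1/(1 − 0.77) = 1/0.23 ≈ 4.348.
ΔG contributes k·ΔG = (−€221 million) / 0.23 ≈ −€960.9 million.
ΔT of +€380 million changes first-round spending by −c·ΔT = −€292.6 million, contributing k·(−c·ΔT) = (−€292.6 million) / 0.23 ≈ −€1,272.2 million.
Net ΔY = k(ΔG − c·ΔT) = (−€513.6 million) / 0.23 ≈ −€2,233 million.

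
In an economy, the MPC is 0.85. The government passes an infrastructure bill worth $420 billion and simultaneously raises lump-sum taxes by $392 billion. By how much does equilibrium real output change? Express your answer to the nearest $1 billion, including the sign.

+$579 billion

Expenditure multiplier = 1/(1 − MPC) = 1/(1 − 0.85) = 1/0.15 ≈ 6.667.
ΔG contributes k·ΔG = (+$420 billion) / 0.15 = +$2,800 billion.
ΔT of +$392 billion changes first-round spending by −c·ΔT = −$333.2 billion, contributing k·(−c·ΔT) = (−$333.2 billion) / 0.15 ≈ −$2,221.3 billion.
Net ΔY = k(ΔG − c·ΔT) = (+$86.8 billion) / 0.15 ≈ +$579 billion.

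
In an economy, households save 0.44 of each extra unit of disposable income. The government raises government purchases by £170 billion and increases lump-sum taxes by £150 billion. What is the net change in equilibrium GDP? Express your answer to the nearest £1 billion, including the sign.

MPC = 1 − MPS = 1 − 0.44 = 0.56.
Expenditure multiplier = 1/(1 − MPC) = 1/(1 − 0.56) = 1/0.44 ≈ 2.273.
ΔG contributes k·ΔG = (+£170 billion) / 0.44 ≈ +£386.4 billion.
ΔT of +£150 billion changes first-round spending by −c·ΔT = −£84 billion, contributing k·(−c·ΔT) = (−£84 billion) / 0.44 ≈ −£190.9 billion.
Net ΔY = k(ΔG − c·ΔT) = (+£86 billion) / 0.44 ≈ +£195 billion.

+£195 billion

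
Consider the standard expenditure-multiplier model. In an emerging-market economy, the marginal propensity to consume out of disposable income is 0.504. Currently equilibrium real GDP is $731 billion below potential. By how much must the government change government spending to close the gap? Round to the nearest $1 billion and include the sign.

+$363 billion

Spending multiplier = 1/(1 − MPC) = 1/(1 − 0.504) = 1/0.496 ≈ 2.016.
Need ΔY = +$731 billion, so ΔG = ΔY/k = (+$731 billion) × 0.496 ≈ +$363 billion.
The government should increase government spending by $363 billion.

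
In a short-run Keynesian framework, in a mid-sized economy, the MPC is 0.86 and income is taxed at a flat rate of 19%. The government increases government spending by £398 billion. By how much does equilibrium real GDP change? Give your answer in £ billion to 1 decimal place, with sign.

Spending multiplier = 1/(1 − c(1−t)) = 1/(1 − 0.86×0.81) = 1/0.3034 ≈ 3.296.
ΔY = k × ΔG = (+£398 billion) / 0.3034 ≈ +£1,311.8 billion.

+£1,311.8 billion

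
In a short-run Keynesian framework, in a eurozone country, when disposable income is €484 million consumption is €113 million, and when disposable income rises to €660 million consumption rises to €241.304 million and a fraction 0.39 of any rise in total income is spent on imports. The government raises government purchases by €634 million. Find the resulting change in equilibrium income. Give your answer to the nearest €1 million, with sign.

+€959 million

MPC = ΔC/ΔYd = (241.304 − 113)/(660 − 484) = 128.304/176 = 0.729.
Expenditure multiplier = 1/(1 − c + m) = 1/(1 − 0.729 + 0.39) = 1/0.661 ≈ 1.513.
ΔY = k × ΔG = (+€634 million) / 0.661 ≈ +€959 million.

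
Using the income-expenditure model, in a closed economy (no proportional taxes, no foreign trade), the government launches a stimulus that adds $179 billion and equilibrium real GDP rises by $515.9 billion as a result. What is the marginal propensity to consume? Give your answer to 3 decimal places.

0.653

Implied spending multiplier k = ΔY/ΔG = 515.9/179 ≈ 2.8821.
Since k = 1/(1 − MPC), MPC = 1 − 1/k = 1 − ΔG/ΔY = 1 − 179/515.9 ≈ 0.653.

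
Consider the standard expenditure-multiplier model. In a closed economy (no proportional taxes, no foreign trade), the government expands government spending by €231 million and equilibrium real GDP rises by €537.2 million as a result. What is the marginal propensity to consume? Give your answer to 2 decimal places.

Implied spending multiplier k = ΔY/ΔG = 537.2/231 ≈ 2.3255.
Since k = 1/(1 − MPC), MPC = 1 − 1/k = 1 − ΔG/ΔY = 1 − 231/537.2 ≈ 0.57.

0.57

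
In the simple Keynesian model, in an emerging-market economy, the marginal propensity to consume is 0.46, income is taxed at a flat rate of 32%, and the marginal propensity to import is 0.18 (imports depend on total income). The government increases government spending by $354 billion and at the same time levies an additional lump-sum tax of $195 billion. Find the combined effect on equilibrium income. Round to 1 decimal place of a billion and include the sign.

Expenditure multiplier = 1/(1 − c(1−t) + m) = 1/(1 − 0.46×0.68 + 0.18) = 1/0.8672 ≈ 1.153.
ΔG contributes k·ΔG = (+$354 billion) / 0.8672 ≈ +$408.2 billion.
ΔT of +$195 billion changes first-round spending by −c·ΔT = −$89.7 billion, contributing k·(−c·ΔT) = (−$89.7 billion) / 0.8672 ≈ −$103.4 billion.
Net ΔY = k(ΔG − c·ΔT) = (+$264.3 billion) / 0.8672 ≈ +$304.8 billion.

+$304.8 billion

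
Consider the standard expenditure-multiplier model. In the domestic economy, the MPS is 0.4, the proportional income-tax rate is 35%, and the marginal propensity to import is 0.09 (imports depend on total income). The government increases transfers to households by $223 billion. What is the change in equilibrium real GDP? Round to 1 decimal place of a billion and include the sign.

+$191.1 billion

MPC = 1 − MPS = 1 − 0.4 = 0.6.
The transfer change shifts disposable income by +$223 billion, so first-round consumption changes by c·ΔTR = 0.6 × (+$223 billion) = +$133.8 billion.
Expenditure multiplier = 1/(1 − c(1−t) + m) = 1/(1 − 0.6×0.65 + 0.09) = 1/0.7 ≈ 1.429.
The transfer multiplier is c × k ≈ 0.857, so ΔY = k × (c·ΔTR) = (+$133.8 billion) / 0.7 ≈ +$191.1 billion.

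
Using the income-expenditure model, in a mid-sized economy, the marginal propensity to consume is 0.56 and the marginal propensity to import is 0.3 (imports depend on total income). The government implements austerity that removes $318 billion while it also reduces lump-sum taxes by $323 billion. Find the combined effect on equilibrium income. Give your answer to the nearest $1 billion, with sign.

−$185 billion

Expenditure multiplier = 1/(1 − c + m) = 1/(1 − 0.56 + 0.3) = 1/0.74 ≈ 1.351.
ΔG contributes k·ΔG = (−$318 billion) / 0.74 ≈ −$429.7 billion.
ΔT of −$323 billion changes first-round spending by −c·ΔT = +$180.88 billion, contributing k·(−c·ΔT) = (+$180.88 billion) / 0.74 ≈ +$244.4 billion.
Net ΔY = k(ΔG − c·ΔT) = (−$137.12 billion) / 0.74 ≈ −$185 billion.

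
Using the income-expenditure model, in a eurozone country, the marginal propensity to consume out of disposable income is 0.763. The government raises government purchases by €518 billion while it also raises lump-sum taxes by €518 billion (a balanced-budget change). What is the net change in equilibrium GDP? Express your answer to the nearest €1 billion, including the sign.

Expenditure multiplier = 1/(1 − MPC) = 1/(1 − 0.763) = 1/0.237 ≈ 4.219.
ΔG contributes k·ΔG = (+€518 billion) / 0.237 ≈ +€2,185.7 billion.
ΔT of +€518 billion changes first-round spending by −c·ΔT = −€395.234 billion, contributing k·(−c·ΔT) = (−€395.234 billion) / 0.237 ≈ −€1,667.7 billion.
With ΔG = ΔT and no other leakages, the balanced-budget multiplier is 1, so ΔY = ΔG = +€518 billion.

+€518 billion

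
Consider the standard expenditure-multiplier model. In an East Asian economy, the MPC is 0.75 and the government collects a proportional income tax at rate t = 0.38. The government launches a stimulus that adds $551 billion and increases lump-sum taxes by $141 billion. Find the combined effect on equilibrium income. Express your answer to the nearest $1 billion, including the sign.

Expenditure multiplier = 1/(1 − c(1−t)) = 1/(1 − 0.75×0.62) = 1/0.535 ≈ 1.869.
ΔG contributes k·ΔG = (+$551 billion) / 0.535 ≈ +$1,029.9 billion.
ΔT of +$141 billion changes first-round spending by −c·ΔT = −$105.75 billion, contributing k·(−c·ΔT) = (−$105.75 billion) / 0.535 ≈ −$197.7 billion.
Net ΔY = k(ΔG − c·ΔT) = (+$445.25 billion) / 0.535 ≈ +$832 billion.

+$832 billion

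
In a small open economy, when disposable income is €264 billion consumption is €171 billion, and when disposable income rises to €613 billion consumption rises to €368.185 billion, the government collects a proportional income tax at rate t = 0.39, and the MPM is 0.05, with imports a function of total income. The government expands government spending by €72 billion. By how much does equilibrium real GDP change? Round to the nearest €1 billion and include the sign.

MPC = ΔC/ΔYd = (368.185 − 171)/(613 − 264) = 197.185/349 = 0.565.
Government-spending multiplier = 1/(1 − c(1−t) + m) = 1/(1 − 0.565×0.61 + 0.05) = 1/0.70535 ≈ 1.418.
ΔY = k × ΔG = (+€72 billion) / 0.70535 ≈ +€102 billion.

+€102 billion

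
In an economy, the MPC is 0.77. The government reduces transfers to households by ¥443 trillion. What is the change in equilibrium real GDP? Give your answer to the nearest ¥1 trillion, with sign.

−¥1,483 trillion

The transfer change shifts disposable income by −¥443 trillion, so first-round consumption changes by c·ΔTR = 0.77 × (−¥443 trillion) = −¥341.11 trillion.
Expenditure multiplier = 1/(1 − MPC) = 1/(1 − 0.77) = 1/0.23 ≈ 4.348.
The transfer multiplier is c × k ≈ 3.348, so ΔY = k × (c·ΔTR) = (−¥341.11 trillion) / 0.23 ≈ −¥1,483 trillion.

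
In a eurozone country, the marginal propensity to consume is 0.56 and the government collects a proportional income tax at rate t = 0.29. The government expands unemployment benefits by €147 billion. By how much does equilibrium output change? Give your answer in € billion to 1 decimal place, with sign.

The transfer change shifts disposable income by +€147 billion, so first-round consumption changes by c·ΔTR = 0.56 × (+€147 billion) = +€82.32 billion.
Expenditure multiplier = 1/(1 − c(1−t)) = 1/(1 − 0.56×0.71) = 1/0.6024 ≈ 1.66.
The transfer multiplier is c × k ≈ 0.93, so ΔY = k × (c·ΔTR) = (+€82.32 billion) / 0.6024 ≈ +€136.7 billion.

+€136.7 billion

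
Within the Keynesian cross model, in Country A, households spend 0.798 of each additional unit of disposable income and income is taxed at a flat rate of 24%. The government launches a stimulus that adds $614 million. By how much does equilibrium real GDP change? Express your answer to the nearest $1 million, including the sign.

Government-spending multiplier = 1/(1 − c(1−t)) = 1/(1 − 0.798×0.76) = 1/0.39352 ≈ 2.541.
ΔY = k × ΔG = (+$614 million) / 0.39352 ≈ +$1,560 million.

+$1,560 million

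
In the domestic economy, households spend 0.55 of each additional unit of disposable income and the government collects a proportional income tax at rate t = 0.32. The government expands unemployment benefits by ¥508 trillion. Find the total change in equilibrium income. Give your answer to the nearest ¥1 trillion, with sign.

The transfer change shifts disposable income by +¥508 trillion, so first-round consumption changes by c·ΔTR = 0.55 × (+¥508 trillion) = +¥279.4 trillion.
Expenditure multiplier = 1/(1 − c(1−t)) = 1/(1 − 0.55×0.68) = 1/0.626 ≈ 1.597.
The transfer multiplier is c × k ≈ 0.879, so ΔY = k × (c·ΔTR) = (+¥279.4 trillion) / 0.626 ≈ +¥446 trillion.

+¥446 trillion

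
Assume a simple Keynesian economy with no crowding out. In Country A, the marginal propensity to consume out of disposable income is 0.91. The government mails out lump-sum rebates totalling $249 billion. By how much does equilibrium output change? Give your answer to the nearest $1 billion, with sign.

+$2,518 billion

A lump-sum tax change of −$249 billion shifts disposable income by +$249 billion; first-round consumption changes by −c × ΔT = −0.91 × (−$249 billion) = +$226.59 billion.
Expenditure multiplier = 1/(1 − MPC) = 1/(1 − 0.91) = 1/0.09 ≈ 11.111.
The tax multiplier is −c × k ≈ −10.111, so ΔY = k × (−c·ΔT) = (+$226.59 billion) / 0.09 ≈ +$2,518 billion.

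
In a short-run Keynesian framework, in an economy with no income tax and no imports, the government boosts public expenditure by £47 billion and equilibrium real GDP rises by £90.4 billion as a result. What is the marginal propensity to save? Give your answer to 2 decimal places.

0.52

Implied spending multiplier k = ΔY/ΔG = 90.4/47 ≈ 1.9234.
Since k = 1/(1 − MPC), MPC = 1 − 1/k = 1 − ΔG/ΔY = 1 − 47/90.4 ≈ 0.48.
MPS = 1 − MPC = 0.52.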